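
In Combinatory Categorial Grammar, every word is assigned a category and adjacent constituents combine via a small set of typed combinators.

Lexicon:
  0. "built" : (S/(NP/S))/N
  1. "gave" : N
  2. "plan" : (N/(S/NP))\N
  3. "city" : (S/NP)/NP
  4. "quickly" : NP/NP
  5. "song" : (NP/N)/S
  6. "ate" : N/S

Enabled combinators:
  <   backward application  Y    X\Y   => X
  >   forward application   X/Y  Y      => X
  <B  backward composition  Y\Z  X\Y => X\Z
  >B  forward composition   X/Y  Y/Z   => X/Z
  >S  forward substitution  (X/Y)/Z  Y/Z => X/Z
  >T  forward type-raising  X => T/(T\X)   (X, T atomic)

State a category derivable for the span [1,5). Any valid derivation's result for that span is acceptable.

N

[0,7] S   >
  [0,5] S/(NP/S)   >
    [0,1] "built" : (S/(NP/S))/N
    [1,5] N   >
      [1,3] N/(S/NP)   <
        [1,2] "gave" : N
        [2,3] "plan" : (N/(S/NP))\N
      [3,5] S/NP   >S
        [3,4] "city" : (S/NP)/NP
        [4,5] "quickly" : NP/NP
  [5,7] NP/S   >S
    [5,6] "song" : (NP/N)/S
    [6,7] "ate" : N/S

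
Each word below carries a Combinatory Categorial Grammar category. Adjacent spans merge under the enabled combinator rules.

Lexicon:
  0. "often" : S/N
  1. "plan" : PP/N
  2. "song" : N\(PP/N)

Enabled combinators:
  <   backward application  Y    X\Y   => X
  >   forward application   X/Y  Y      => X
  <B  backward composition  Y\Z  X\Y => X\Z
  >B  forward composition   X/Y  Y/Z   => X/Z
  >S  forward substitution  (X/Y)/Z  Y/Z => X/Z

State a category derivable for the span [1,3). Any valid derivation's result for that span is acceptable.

[0,3] S   >
  [0,1] "often" : S/N
  [1,3] N   <
    [1,2] "plan" : PP/N
    [2,3] "song" : N\(PP/N)

N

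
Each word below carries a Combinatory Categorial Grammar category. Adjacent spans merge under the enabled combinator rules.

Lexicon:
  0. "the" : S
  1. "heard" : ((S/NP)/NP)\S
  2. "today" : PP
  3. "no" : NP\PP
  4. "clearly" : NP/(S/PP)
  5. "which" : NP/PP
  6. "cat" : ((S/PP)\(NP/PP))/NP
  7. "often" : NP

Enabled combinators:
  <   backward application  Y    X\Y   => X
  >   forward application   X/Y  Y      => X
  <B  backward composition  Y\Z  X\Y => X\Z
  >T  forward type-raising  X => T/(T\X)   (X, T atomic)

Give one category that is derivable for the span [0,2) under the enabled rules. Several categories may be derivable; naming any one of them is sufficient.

[0,8] S   >
  [0,4] S/NP   >
    [0,2] (S/NP)/NP   <
      [0,1] "the" : S
      [1,2] "heard" : ((S/NP)/NP)\S
    [2,4] NP   >
      [2,3] NP/(NP\PP)   >T
        [2,3] "today" : PP
      [3,4] "no" : NP\PP
  [4,8] NP   >
    [4,5] "clearly" : NP/(S/PP)
    [5,8] S/PP   <
      [5,6] "which" : NP/PP
      [6,8] (S/PP)\(NP/PP)   >
        [6,7] "cat" : ((S/PP)\(NP/PP))/NP
        [7,8] "often" : NP

(S/NP)/NP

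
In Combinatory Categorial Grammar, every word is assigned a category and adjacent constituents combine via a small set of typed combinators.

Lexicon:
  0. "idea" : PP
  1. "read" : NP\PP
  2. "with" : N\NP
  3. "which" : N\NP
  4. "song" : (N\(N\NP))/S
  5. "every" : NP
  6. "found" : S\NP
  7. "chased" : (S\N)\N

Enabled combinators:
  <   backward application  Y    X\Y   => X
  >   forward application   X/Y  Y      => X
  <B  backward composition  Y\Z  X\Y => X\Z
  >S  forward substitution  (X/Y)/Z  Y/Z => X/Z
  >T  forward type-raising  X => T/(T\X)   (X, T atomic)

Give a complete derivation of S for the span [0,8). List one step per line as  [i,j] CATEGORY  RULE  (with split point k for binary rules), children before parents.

[0,8] S   <
  [0,2] NP   <
    [0,1] "idea" : PP
    [1,2] "read" : NP\PP
  [2,8] S\NP   <B
    [2,3] "with" : N\NP
    [3,8] S\N   <
      [3,7] N   <
        [3,4] "which" : N\NP
        [4,7] N\(N\NP)   >
          [4,5] "song" : (N\(N\NP))/S
          [5,7] S   >
            [5,6] S/(S\NP)   >T
              [5,6] "every" : NP
            [6,7] "found" : S\NP
      [7,8] "chased" : (S\N)\N

[0,1] PP  lex  "idea"
[1,2] NP\PP  lex  "read"
[0,2] NP  <  k=1
[2,3] N\NP  lex  "with"
[3,4] N\NP  lex  "which"
[4,5] (N\(N\NP))/S  lex  "song"
[5,6] NP  lex  "every"
[5,6] S/(S\NP)  >T
[6,7] S\NP  lex  "found"
[5,7] S  >  k=6
[4,7] N\(N\NP)  >  k=5
[3,7] N  <  k=4
[7,8] (S\N)\N  lex  "chased"
[3,8] S\N  <  k=7
[2,8] S\NP  <B  k=3
[0,8] S  <  k=2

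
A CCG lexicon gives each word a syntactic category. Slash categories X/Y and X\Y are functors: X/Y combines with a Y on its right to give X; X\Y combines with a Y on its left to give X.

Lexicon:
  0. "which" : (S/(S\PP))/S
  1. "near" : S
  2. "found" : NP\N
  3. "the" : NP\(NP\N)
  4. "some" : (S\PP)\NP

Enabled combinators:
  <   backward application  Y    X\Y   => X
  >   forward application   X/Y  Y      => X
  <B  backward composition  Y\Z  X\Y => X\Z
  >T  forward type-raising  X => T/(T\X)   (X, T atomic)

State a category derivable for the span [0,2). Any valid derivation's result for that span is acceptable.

S/(S\PP)

[0,5] S   >
  [0,2] S/(S\PP)   >
    [0,1] "which" : (S/(S\PP))/S
    [1,2] "near" : S
  [2,5] S\PP   <
    [2,4] NP   <
      [2,3] "found" : NP\N
      [3,4] "the" : NP\(NP\N)
    [4,5] "some" : (S\PP)\NP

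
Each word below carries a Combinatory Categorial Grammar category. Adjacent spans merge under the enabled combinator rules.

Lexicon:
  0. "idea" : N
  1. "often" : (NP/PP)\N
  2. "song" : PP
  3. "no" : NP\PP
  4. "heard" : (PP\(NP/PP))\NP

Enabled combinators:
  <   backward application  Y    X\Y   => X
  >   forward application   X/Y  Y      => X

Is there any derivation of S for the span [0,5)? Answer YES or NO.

N (NP/PP)\N PP NP\PP (PP\(NP/PP))\NP
CKY chart[0,5] = {PP}; S ∉ chart

NO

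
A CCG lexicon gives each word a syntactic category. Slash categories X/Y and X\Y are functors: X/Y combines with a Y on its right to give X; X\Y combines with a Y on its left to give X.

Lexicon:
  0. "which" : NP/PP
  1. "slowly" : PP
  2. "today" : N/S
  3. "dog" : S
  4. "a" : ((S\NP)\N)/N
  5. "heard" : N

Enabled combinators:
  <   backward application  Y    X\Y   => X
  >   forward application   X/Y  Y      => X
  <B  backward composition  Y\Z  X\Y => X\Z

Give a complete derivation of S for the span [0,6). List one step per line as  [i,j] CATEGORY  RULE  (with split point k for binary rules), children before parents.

[0,1] NP/PP  lex  "which"
[1,2] PP  lex  "slowly"
[0,2] NP  >  k=1
[2,3] N/S  lex  "today"
[3,4] S  lex  "dog"
[2,4] N  >  k=3
[4,5] ((S\NP)\N)/N  lex  "a"
[5,6] N  lex  "heard"
[4,6] (S\NP)\N  >  k=5
[2,6] S\NP  <  k=4
[0,6] S  <  k=2

[0,6] S   <
  [0,2] NP   >
    [0,1] "which" : NP/PP
    [1,2] "slowly" : PP
  [2,6] S\NP   <
    [2,4] N   >
      [2,3] "today" : N/S
      [3,4] "dog" : S
    [4,6] (S\NP)\N   >
      [4,5] "a" : ((S\NP)\N)/N
      [5,6] "heard" : N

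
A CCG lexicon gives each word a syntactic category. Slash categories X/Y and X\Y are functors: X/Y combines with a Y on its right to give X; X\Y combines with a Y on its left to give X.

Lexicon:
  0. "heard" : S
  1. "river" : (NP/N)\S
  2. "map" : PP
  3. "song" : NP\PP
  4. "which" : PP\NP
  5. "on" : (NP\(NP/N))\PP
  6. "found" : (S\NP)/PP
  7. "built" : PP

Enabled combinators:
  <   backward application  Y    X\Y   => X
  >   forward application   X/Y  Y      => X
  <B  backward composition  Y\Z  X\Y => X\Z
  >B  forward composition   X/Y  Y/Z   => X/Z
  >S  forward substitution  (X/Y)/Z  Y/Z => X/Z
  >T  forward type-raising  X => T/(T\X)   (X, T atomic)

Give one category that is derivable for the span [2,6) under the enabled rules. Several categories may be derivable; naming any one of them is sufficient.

NP\(NP/N)

[0,8] S   <
  [0,6] NP   <
    [0,2] NP/N   <
      [0,1] "heard" : S
      [1,2] "river" : (NP/N)\S
    [2,6] NP\(NP/N)   <
      [2,5] PP   <
        [2,4] NP   <
          [2,3] "map" : PP
          [3,4] "song" : NP\PP
        [4,5] "which" : PP\NP
      [5,6] "on" : (NP\(NP/N))\PP
  [6,8] S\NP   >
    [6,7] "found" : (S\NP)/PP
    [7,8] "built" : PP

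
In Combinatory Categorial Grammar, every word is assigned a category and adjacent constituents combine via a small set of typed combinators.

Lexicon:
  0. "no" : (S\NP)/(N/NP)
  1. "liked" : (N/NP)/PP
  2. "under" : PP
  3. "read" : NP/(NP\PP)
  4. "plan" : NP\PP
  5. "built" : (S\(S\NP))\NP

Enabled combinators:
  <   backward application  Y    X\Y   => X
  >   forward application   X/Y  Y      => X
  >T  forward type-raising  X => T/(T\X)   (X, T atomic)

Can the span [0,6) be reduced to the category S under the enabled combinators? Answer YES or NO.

YES

[0,6] S   <
  [0,3] S\NP   >
    [0,1] "no" : (S\NP)/(N/NP)
    [1,3] N/NP   >
      [1,2] "liked" : (N/NP)/PP
      [2,3] "under" : PP
  [3,6] S\(S\NP)   <
    [3,5] NP   >
      [3,4] "read" : NP/(NP\PP)
      [4,5] "plan" : NP\PP
    [5,6] "built" : (S\(S\NP))\NP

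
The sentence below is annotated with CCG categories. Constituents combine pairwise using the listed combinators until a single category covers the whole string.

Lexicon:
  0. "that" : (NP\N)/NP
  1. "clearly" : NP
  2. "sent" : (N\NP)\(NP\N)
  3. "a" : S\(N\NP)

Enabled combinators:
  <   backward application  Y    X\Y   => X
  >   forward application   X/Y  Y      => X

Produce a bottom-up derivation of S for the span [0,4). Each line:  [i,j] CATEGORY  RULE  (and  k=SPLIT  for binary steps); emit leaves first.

[0,4] S   <
  [0,3] N\NP   <
    [0,2] NP\N   >
      [0,1] "that" : (NP\N)/NP
      [1,2] "clearly" : NP
    [2,3] "sent" : (N\NP)\(NP\N)
  [3,4] "a" : S\(N\NP)

[0,1] (NP\N)/NP  lex  "that"
[1,2] NP  lex  "clearly"
[0,2] NP\N  >  k=1
[2,3] (N\NP)\(NP\N)  lex  "sent"
[0,3] N\NP  <  k=2
[3,4] S\(N\NP)  lex  "a"
[0,4] S  <  k=3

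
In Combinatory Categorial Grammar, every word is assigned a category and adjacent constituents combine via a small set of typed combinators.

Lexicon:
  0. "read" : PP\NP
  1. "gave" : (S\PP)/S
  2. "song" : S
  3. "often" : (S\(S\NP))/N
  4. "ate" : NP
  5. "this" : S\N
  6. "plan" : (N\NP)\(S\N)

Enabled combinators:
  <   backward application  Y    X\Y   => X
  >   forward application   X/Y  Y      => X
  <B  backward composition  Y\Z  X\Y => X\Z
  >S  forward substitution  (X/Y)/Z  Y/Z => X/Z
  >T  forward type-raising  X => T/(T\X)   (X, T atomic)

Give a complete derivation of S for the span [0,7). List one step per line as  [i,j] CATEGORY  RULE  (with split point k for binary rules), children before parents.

[0,1] PP\NP  lex  "read"
[1,2] (S\PP)/S  lex  "gave"
[2,3] S  lex  "song"
[1,3] S\PP  >  k=2
[0,3] S\NP  <B  k=1
[3,4] (S\(S\NP))/N  lex  "often"
[4,5] NP  lex  "ate"
[5,6] S\N  lex  "this"
[6,7] (N\NP)\(S\N)  lex  "plan"
[5,7] N\NP  <  k=6
[4,7] N  <  k=5
[3,7] S\(S\NP)  >  k=4
[0,7] S  <  k=3

[0,7] S   <
  [0,3] S\NP   <B
    [0,1] "read" : PP\NP
    [1,3] S\PP   >
      [1,2] "gave" : (S\PP)/S
      [2,3] "song" : S
  [3,7] S\(S\NP)   >
    [3,4] "often" : (S\(S\NP))/N
    [4,7] N   <
      [4,5] "ate" : NP
      [5,7] N\NP   <
        [5,6] "this" : S\N
        [6,7] "plan" : (N\NP)\(S\N)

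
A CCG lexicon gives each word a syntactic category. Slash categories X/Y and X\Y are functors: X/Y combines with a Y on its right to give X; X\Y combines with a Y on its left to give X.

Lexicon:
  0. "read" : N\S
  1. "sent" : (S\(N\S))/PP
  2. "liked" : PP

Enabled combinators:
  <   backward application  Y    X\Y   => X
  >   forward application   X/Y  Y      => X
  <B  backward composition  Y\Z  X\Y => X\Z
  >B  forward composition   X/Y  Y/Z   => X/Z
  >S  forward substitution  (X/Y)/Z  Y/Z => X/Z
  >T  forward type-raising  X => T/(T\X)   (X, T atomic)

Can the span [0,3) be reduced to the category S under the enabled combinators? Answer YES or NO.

[0,3] S   <
  [0,1] "read" : N\S
  [1,3] S\(N\S)   >
    [1,2] "sent" : (S\(N\S))/PP
    [2,3] "liked" : PP

YES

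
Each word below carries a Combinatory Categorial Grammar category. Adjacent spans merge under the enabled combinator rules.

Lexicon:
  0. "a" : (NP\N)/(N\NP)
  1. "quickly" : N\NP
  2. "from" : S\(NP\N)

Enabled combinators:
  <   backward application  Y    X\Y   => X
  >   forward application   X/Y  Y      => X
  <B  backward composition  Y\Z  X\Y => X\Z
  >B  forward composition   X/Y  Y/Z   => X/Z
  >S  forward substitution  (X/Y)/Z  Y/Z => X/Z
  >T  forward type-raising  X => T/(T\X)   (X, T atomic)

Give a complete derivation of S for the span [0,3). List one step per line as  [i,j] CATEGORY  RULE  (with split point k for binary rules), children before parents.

[0,3] S   <
  [0,2] NP\N   >
    [0,1] "a" : (NP\N)/(N\NP)
    [1,2] "quickly" : N\NP
  [2,3] "from" : S\(NP\N)

[0,1] (NP\N)/(N\NP)  lex  "a"
[1,2] N\NP  lex  "quickly"
[0,2] NP\N  >  k=1
[2,3] S\(NP\N)  lex  "from"
[0,3] S  <  k=2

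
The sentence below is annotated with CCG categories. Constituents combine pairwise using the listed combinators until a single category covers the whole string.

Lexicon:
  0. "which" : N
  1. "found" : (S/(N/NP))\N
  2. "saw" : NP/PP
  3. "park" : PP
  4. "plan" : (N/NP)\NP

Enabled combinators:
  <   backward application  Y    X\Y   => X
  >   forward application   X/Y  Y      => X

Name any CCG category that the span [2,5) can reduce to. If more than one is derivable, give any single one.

[0,5] S   >
  [0,2] S/(N/NP)   <
    [0,1] "which" : N
    [1,2] "found" : (S/(N/NP))\N
  [2,5] N/NP   <
    [2,4] NP   >
      [2,3] "saw" : NP/PP
      [3,4] "park" : PP
    [4,5] "plan" : (N/NP)\NP

N/NP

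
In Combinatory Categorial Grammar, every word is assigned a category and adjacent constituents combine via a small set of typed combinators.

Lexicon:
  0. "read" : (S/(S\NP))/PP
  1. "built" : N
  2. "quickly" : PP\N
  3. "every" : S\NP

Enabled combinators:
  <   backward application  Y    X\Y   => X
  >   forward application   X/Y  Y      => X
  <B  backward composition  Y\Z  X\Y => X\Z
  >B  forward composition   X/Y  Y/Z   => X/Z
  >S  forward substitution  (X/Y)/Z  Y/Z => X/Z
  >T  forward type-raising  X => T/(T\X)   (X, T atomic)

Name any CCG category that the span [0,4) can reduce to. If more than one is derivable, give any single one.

[0,4] S   >
  [0,3] S/(S\NP)   >
    [0,1] "read" : (S/(S\NP))/PP
    [1,3] PP   >
      [1,2] PP/(PP\N)   >T
        [1,2] "built" : N
      [2,3] "quickly" : PP\N
  [3,4] "every" : S\NP

S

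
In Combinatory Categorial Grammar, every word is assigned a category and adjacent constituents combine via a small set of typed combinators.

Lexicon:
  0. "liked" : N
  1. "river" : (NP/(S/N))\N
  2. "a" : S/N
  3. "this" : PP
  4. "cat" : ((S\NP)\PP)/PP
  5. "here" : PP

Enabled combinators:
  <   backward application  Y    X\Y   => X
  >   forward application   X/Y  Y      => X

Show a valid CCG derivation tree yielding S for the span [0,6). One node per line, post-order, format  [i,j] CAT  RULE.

[0,6] S   <
  [0,3] NP   >
    [0,2] NP/(S/N)   <
      [0,1] "liked" : N
      [1,2] "river" : (NP/(S/N))\N
    [2,3] "a" : S/N
  [3,6] S\NP   <
    [3,4] "this" : PP
    [4,6] (S\NP)\PP   >
      [4,5] "cat" : ((S\NP)\PP)/PP
      [5,6] "here" : PP

[0,1] N  lex  "liked"
[1,2] (NP/(S/N))\N  lex  "river"
[0,2] NP/(S/N)  <  k=1
[2,3] S/N  lex  "a"
[0,3] NP  >  k=2
[3,4] PP  lex  "this"
[4,5] ((S\NP)\PP)/PP  lex  "cat"
[5,6] PP  lex  "here"
[4,6] (S\NP)\PP  >  k=5
[3,6] S\NP  <  k=4
[0,6] S  <  k=3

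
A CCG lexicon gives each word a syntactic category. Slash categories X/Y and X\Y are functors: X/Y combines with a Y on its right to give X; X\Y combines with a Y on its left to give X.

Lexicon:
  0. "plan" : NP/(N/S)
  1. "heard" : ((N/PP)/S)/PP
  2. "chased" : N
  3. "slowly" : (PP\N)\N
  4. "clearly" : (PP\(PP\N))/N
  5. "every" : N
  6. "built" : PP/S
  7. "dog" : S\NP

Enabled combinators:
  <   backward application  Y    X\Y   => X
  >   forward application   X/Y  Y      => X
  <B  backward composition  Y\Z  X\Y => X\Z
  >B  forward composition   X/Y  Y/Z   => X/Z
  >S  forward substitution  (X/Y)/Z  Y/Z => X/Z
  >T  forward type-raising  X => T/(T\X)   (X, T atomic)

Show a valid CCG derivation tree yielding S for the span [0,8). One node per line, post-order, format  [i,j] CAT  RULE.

[0,1] NP/(N/S)  lex  "plan"
[1,2] ((N/PP)/S)/PP  lex  "heard"
[2,3] N  lex  "chased"
[3,4] (PP\N)\N  lex  "slowly"
[2,4] PP\N  <  k=3
[4,5] (PP\(PP\N))/N  lex  "clearly"
[5,6] N  lex  "every"
[4,6] PP\(PP\N)  >  k=5
[2,6] PP  <  k=4
[1,6] (N/PP)/S  >  k=2
[6,7] PP/S  lex  "built"
[1,7] N/S  >S  k=6
[0,7] NP  >  k=1
[7,8] S\NP  lex  "dog"
[0,8] S  <  k=7

[0,8] S   <
  [0,7] NP   >
    [0,1] "plan" : NP/(N/S)
    [1,7] N/S   >S
      [1,6] (N/PP)/S   >
        [1,2] "heard" : ((N/PP)/S)/PP
        [2,6] PP   <
          [2,4] PP\N   <
            [2,3] "chased" : N
            [3,4] "slowly" : (PP\N)\N
          [4,6] PP\(PP\N)   >
            [4,5] "clearly" : (PP\(PP\N))/N
            [5,6] "every" : N
      [6,7] "built" : PP/S
  [7,8] "dog" : S\NP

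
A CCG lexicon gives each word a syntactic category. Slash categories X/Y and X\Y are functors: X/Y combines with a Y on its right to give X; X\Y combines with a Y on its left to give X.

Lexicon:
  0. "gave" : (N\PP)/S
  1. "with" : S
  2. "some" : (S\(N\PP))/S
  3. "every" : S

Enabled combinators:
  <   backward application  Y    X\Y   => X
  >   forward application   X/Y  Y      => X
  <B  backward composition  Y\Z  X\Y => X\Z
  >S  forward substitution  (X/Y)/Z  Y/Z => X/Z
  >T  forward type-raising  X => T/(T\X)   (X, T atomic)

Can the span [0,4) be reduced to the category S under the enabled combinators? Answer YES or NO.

[0,4] S   <
  [0,2] N\PP   >
    [0,1] "gave" : (N\PP)/S
    [1,2] "with" : S
  [2,4] S\(N\PP)   >
    [2,3] "some" : (S\(N\PP))/S
    [3,4] "every" : S

YES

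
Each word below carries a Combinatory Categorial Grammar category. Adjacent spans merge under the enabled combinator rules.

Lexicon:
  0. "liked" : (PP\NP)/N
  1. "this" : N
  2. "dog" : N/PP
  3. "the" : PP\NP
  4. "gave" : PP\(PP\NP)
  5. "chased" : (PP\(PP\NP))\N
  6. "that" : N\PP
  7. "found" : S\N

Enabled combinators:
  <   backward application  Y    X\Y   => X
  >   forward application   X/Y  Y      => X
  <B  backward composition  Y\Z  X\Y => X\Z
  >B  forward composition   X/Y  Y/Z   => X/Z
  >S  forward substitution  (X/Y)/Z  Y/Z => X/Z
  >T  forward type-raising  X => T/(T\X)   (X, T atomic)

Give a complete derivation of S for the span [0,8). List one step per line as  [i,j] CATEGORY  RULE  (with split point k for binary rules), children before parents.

[0,1] (PP\NP)/N  lex  "liked"
[1,2] N  lex  "this"
[0,2] PP\NP  >  k=1
[2,3] N/PP  lex  "dog"
[3,4] PP\NP  lex  "the"
[4,5] PP\(PP\NP)  lex  "gave"
[3,5] PP  <  k=4
[2,5] N  >  k=3
[5,6] (PP\(PP\NP))\N  lex  "chased"
[2,6] PP\(PP\NP)  <  k=5
[0,6] PP  <  k=2
[6,7] N\PP  lex  "that"
[7,8] S\N  lex  "found"
[6,8] S\PP  <B  k=7
[0,8] S  <  k=6

[0,8] S   <
  [0,6] PP   <
    [0,2] PP\NP   >
      [0,1] "liked" : (PP\NP)/N
      [1,2] "this" : N
    [2,6] PP\(PP\NP)   <
      [2,5] N   >
        [2,3] "dog" : N/PP
        [3,5] PP   <
          [3,4] "the" : PP\NP
          [4,5] "gave" : PP\(PP\NP)
      [5,6] "chased" : (PP\(PP\NP))\N
  [6,8] S\PP   <B
    [6,7] "that" : N\PP
    [7,8] "found" : S\N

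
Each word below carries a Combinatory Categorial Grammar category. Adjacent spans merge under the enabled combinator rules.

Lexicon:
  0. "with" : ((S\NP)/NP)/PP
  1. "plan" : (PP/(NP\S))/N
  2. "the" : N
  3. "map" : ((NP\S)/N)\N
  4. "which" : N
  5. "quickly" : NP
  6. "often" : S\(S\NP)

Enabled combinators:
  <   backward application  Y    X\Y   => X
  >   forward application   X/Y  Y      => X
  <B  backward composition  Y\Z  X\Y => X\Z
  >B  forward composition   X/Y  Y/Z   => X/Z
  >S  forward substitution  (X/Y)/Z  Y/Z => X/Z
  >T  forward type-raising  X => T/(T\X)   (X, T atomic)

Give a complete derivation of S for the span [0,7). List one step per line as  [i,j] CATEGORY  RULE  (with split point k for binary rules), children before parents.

[0,1] ((S\NP)/NP)/PP  lex  "with"
[1,2] (PP/(NP\S))/N  lex  "plan"
[2,3] N  lex  "the"
[3,4] ((NP\S)/N)\N  lex  "map"
[2,4] (NP\S)/N  <  k=3
[1,4] PP/N  >S  k=2
[4,5] N  lex  "which"
[1,5] PP  >  k=4
[0,5] (S\NP)/NP  >  k=1
[5,6] NP  lex  "quickly"
[0,6] S\NP  >  k=5
[6,7] S\(S\NP)  lex  "often"
[0,7] S  <  k=6

[0,7] S   <
  [0,6] S\NP   >
    [0,5] (S\NP)/NP   >
      [0,1] "with" : ((S\NP)/NP)/PP
      [1,5] PP   >
        [1,4] PP/N   >S
          [1,2] "plan" : (PP/(NP\S))/N
          [2,4] (NP\S)/N   <
            [2,3] "the" : N
            [3,4] "map" : ((NP\S)/N)\N
        [4,5] "which" : N
    [5,6] "quickly" : NP
  [6,7] "often" : S\(S\NP)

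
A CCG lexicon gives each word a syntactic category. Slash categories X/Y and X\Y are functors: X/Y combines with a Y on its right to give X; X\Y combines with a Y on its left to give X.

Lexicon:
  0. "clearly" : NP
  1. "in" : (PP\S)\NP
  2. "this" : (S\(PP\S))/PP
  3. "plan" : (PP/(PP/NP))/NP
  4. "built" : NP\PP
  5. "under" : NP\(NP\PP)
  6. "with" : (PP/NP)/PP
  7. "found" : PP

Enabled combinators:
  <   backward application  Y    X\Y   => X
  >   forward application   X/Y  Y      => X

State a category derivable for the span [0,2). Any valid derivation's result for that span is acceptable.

PP\S

[0,8] S   <
  [0,2] PP\S   <
    [0,1] "clearly" : NP
    [1,2] "in" : (PP\S)\NP
  [2,8] S\(PP\S)   >
    [2,3] "this" : (S\(PP\S))/PP
    [3,8] PP   >
      [3,6] PP/(PP/NP)   >
        [3,4] "plan" : (PP/(PP/NP))/NP
        [4,6] NP   <
          [4,5] "built" : NP\PP
          [5,6] "under" : NP\(NP\PP)
      [6,8] PP/NP   >
        [6,7] "with" : (PP/NP)/PP
        [7,8] "found" : PP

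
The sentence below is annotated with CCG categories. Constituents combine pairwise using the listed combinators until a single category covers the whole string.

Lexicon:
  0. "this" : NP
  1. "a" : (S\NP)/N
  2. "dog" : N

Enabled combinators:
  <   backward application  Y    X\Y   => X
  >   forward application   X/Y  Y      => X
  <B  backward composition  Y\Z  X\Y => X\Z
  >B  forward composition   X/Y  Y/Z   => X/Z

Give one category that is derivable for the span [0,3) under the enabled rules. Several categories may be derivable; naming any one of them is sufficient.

S

[0,3] S   <
  [0,1] "this" : NP
  [1,3] S\NP   >
    [1,2] "a" : (S\NP)/N
    [2,3] "dog" : N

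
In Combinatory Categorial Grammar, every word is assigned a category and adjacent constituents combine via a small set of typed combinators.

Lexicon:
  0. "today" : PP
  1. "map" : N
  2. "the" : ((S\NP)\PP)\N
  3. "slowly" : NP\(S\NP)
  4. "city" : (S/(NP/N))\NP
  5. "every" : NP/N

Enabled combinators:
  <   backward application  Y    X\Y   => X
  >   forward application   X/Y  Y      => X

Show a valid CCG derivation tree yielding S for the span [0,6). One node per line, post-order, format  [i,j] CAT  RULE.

[0,1] PP  lex  "today"
[1,2] N  lex  "map"
[2,3] ((S\NP)\PP)\N  lex  "the"
[1,3] (S\NP)\PP  <  k=2
[0,3] S\NP  <  k=1
[3,4] NP\(S\NP)  lex  "slowly"
[0,4] NP  <  k=3
[4,5] (S/(NP/N))\NP  lex  "city"
[0,5] S/(NP/N)  <  k=4
[5,6] NP/N  lex  "every"
[0,6] S  >  k=5

[0,6] S   >
  [0,5] S/(NP/N)   <
    [0,4] NP   <
      [0,3] S\NP   <
        [0,1] "today" : PP
        [1,3] (S\NP)\PP   <
          [1,2] "map" : N
          [2,3] "the" : ((S\NP)\PP)\N
      [3,4] "slowly" : NP\(S\NP)
    [4,5] "city" : (S/(NP/N))\NP
  [5,6] "every" : NP/N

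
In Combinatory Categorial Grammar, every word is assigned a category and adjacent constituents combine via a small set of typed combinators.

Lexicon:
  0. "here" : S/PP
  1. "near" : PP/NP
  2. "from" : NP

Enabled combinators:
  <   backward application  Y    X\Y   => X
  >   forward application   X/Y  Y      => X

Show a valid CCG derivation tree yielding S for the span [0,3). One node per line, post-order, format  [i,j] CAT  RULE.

[0,1] S/PP  lex  "here"
[1,2] PP/NP  lex  "near"
[2,3] NP  lex  "from"
[1,3] PP  >  k=2
[0,3] S  >  k=1

[0,3] S   >
  [0,1] "here" : S/PP
  [1,3] PP   >
    [1,2] "near" : PP/NP
    [2,3] "from" : NP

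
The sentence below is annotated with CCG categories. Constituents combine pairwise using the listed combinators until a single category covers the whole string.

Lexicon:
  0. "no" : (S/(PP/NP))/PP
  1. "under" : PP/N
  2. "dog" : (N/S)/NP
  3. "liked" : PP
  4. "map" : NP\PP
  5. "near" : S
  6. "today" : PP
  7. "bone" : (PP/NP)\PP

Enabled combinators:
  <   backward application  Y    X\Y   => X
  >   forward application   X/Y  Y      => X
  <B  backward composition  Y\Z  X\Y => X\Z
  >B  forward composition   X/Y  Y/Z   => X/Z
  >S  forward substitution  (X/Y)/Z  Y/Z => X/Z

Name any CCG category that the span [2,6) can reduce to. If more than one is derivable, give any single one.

N

[0,8] S   >
  [0,6] S/(PP/NP)   >
    [0,1] "no" : (S/(PP/NP))/PP
    [1,6] PP   >
      [1,2] "under" : PP/N
      [2,6] N   >
        [2,5] N/S   >
          [2,3] "dog" : (N/S)/NP
          [3,5] NP   <
            [3,4] "liked" : PP
            [4,5] "map" : NP\PP
        [5,6] "near" : S
  [6,8] PP/NP   <
    [6,7] "today" : PP
    [7,8] "bone" : (PP/NP)\PP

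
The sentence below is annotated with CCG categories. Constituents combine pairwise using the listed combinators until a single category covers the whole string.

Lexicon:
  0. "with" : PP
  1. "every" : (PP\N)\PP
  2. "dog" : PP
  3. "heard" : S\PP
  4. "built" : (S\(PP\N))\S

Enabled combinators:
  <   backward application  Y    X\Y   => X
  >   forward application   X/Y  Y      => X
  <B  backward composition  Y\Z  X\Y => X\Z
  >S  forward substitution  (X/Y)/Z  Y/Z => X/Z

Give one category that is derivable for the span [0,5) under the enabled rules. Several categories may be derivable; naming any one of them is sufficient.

S

[0,5] S   <
  [0,2] PP\N   <
    [0,1] "with" : PP
    [1,2] "every" : (PP\N)\PP
  [2,5] S\(PP\N)   <
    [2,4] S   <
      [2,3] "dog" : PP
      [3,4] "heard" : S\PP
    [4,5] "built" : (S\(PP\N))\S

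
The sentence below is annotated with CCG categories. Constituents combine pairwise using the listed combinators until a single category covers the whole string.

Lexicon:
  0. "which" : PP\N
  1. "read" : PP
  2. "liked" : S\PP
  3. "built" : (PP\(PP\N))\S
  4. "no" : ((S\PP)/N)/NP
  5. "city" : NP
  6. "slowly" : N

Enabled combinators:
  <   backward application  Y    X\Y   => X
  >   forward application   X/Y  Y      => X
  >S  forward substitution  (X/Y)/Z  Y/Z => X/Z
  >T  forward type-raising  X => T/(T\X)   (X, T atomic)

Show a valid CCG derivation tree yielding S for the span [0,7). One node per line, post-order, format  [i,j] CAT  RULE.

[0,1] PP\N  lex  "which"
[1,2] PP  lex  "read"
[1,2] S/(S\PP)  >T
[2,3] S\PP  lex  "liked"
[1,3] S  >  k=2
[3,4] (PP\(PP\N))\S  lex  "built"
[1,4] PP\(PP\N)  <  k=3
[0,4] PP  <  k=1
[4,5] ((S\PP)/N)/NP  lex  "no"
[5,6] NP  lex  "city"
[4,6] (S\PP)/N  >  k=5
[6,7] N  lex  "slowly"
[4,7] S\PP  >  k=6
[0,7] S  <  k=4

[0,7] S   <
  [0,4] PP   <
    [0,1] "which" : PP\N
    [1,4] PP\(PP\N)   <
      [1,3] S   >
        [1,2] S/(S\PP)   >T
          [1,2] "read" : PP
        [2,3] "liked" : S\PP
      [3,4] "built" : (PP\(PP\N))\S
  [4,7] S\PP   >
    [4,6] (S\PP)/N   >
      [4,5] "no" : ((S\PP)/N)/NP
      [5,6] "city" : NP
    [6,7] "slowly" : N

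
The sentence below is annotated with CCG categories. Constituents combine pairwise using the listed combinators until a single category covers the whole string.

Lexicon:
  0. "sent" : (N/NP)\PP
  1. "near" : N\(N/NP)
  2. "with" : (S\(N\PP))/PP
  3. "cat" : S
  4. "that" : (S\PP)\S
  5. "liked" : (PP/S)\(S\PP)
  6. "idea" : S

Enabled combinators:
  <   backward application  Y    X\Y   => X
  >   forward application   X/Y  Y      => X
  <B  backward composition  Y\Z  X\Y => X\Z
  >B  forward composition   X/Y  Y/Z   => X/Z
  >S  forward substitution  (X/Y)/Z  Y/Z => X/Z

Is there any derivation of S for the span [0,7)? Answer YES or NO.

[0,7] S   <
  [0,2] N\PP   <B
    [0,1] "sent" : (N/NP)\PP
    [1,2] "near" : N\(N/NP)
  [2,7] S\(N\PP)   >
    [2,3] "with" : (S\(N\PP))/PP
    [3,7] PP   >
      [3,6] PP/S   <
        [3,5] S\PP   <
          [3,4] "cat" : S
          [4,5] "that" : (S\PP)\S
        [5,6] "liked" : (PP/S)\(S\PP)
      [6,7] "idea" : S

YES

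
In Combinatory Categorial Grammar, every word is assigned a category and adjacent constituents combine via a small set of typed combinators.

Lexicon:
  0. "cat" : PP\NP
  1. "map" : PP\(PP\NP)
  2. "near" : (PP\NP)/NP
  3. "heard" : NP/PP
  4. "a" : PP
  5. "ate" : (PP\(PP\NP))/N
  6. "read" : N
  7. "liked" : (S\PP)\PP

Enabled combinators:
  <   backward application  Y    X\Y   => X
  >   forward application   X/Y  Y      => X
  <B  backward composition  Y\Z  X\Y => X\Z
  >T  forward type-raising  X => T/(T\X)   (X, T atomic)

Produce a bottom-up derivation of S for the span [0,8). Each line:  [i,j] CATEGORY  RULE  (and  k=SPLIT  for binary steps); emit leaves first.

[0,1] PP\NP  lex  "cat"
[1,2] PP\(PP\NP)  lex  "map"
[0,2] PP  <  k=1
[2,3] (PP\NP)/NP  lex  "near"
[3,4] NP/PP  lex  "heard"
[4,5] PP  lex  "a"
[3,5] NP  >  k=4
[2,5] PP\NP  >  k=3
[5,6] (PP\(PP\NP))/N  lex  "ate"
[6,7] N  lex  "read"
[5,7] PP\(PP\NP)  >  k=6
[2,7] PP  <  k=5
[7,8] (S\PP)\PP  lex  "liked"
[2,8] S\PP  <  k=7
[0,8] S  <  k=2

[0,8] S   <
  [0,2] PP   <
    [0,1] "cat" : PP\NP
    [1,2] "map" : PP\(PP\NP)
  [2,8] S\PP   <
    [2,7] PP   <
      [2,5] PP\NP   >
        [2,3] "near" : (PP\NP)/NP
        [3,5] NP   >
          [3,4] "heard" : NP/PP
          [4,5] "a" : PP
      [5,7] PP\(PP\NP)   >
        [5,6] "ate" : (PP\(PP\NP))/N
        [6,7] "read" : N
    [7,8] "liked" : (S\PP)\PP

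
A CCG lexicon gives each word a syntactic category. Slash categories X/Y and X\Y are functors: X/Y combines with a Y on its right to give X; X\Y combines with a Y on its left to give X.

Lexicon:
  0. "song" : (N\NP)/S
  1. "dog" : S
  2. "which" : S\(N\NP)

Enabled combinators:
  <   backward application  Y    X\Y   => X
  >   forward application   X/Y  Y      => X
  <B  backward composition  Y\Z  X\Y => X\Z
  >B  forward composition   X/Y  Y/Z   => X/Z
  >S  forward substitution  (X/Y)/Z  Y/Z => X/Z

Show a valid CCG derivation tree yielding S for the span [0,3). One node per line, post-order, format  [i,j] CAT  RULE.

[0,3] S   <
  [0,2] N\NP   >
    [0,1] "song" : (N\NP)/S
    [1,2] "dog" : S
  [2,3] "which" : S\(N\NP)

[0,1] (N\NP)/S  lex  "song"
[1,2] S  lex  "dog"
[0,2] N\NP  >  k=1
[2,3] S\(N\NP)  lex  "which"
[0,3] S  <  k=2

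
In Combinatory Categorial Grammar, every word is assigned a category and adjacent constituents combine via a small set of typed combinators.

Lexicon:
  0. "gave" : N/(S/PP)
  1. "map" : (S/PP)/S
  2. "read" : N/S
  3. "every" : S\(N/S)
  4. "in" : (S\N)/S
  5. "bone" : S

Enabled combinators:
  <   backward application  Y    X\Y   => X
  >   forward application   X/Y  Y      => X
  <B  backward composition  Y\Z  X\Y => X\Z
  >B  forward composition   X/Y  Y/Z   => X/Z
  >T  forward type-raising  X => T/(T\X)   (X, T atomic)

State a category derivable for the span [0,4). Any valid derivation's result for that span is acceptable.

N

[0,6] S   <
  [0,4] N   >
    [0,1] "gave" : N/(S/PP)
    [1,4] S/PP   >
      [1,2] "map" : (S/PP)/S
      [2,4] S   <
        [2,3] "read" : N/S
        [3,4] "every" : S\(N/S)
  [4,6] S\N   >
    [4,5] "in" : (S\N)/S
    [5,6] "bone" : S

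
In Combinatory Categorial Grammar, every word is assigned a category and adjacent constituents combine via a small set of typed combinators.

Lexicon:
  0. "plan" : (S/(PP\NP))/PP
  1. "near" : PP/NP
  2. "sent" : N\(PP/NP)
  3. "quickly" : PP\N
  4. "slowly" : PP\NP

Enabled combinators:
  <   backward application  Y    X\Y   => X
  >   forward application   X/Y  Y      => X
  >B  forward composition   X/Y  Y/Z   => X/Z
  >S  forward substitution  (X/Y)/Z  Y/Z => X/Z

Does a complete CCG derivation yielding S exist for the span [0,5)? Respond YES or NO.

[0,5] S   >
  [0,4] S/(PP\NP)   >
    [0,1] "plan" : (S/(PP\NP))/PP
    [1,4] PP   <
      [1,3] N   <
        [1,2] "near" : PP/NP
        [2,3] "sent" : N\(PP/NP)
      [3,4] "quickly" : PP\N
  [4,5] "slowly" : PP\NP

YES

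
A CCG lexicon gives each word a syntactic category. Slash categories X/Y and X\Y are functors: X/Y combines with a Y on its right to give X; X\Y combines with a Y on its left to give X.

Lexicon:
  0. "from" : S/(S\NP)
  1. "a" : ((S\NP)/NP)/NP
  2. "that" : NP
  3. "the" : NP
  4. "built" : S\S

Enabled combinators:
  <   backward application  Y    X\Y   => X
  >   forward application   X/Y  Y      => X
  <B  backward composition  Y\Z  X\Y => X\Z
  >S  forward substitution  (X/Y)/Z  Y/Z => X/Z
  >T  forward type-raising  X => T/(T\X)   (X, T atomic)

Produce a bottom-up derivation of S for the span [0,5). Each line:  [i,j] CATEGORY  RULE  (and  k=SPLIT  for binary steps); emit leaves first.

[0,5] S   >
  [0,1] "from" : S/(S\NP)
  [1,5] S\NP   <B
    [1,4] S\NP   >
      [1,3] (S\NP)/NP   >
        [1,2] "a" : ((S\NP)/NP)/NP
        [2,3] "that" : NP
      [3,4] "the" : NP
    [4,5] "built" : S\S

[0,1] S/(S\NP)  lex  "from"
[1,2] ((S\NP)/NP)/NP  lex  "a"
[2,3] NP  lex  "that"
[1,3] (S\NP)/NP  >  k=2
[3,4] NP  lex  "the"
[1,4] S\NP  >  k=3
[4,5] S\S  lex  "built"
[1,5] S\NP  <B  k=4
[0,5] S  >  k=1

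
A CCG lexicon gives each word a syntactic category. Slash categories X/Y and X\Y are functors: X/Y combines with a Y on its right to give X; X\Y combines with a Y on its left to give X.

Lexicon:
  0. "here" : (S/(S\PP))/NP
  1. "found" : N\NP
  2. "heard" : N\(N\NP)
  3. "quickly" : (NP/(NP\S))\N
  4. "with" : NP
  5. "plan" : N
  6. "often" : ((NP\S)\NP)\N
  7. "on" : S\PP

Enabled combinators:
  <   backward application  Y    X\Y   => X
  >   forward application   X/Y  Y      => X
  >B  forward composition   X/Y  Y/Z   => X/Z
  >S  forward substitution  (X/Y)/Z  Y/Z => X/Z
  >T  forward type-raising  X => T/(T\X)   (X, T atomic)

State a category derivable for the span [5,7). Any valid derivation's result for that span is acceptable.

[0,8] S   >
  [0,7] S/(S\PP)   >
    [0,1] "here" : (S/(S\PP))/NP
    [1,7] NP   >
      [1,4] NP/(NP\S)   <
        [1,3] N   <
          [1,2] "found" : N\NP
          [2,3] "heard" : N\(N\NP)
        [3,4] "quickly" : (NP/(NP\S))\N
      [4,7] NP\S   <
        [4,5] "with" : NP
        [5,7] (NP\S)\NP   <
          [5,6] "plan" : N
          [6,7] "often" : ((NP\S)\NP)\N
  [7,8] "on" : S\PP

(NP\S)\NP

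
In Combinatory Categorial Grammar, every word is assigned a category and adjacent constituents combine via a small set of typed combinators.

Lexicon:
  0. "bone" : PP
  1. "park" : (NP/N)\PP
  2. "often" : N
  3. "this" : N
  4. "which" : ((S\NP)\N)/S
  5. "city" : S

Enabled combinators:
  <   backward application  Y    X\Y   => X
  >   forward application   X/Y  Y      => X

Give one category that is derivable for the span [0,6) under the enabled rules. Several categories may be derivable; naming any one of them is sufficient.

[0,6] S   <
  [0,3] NP   >
    [0,2] NP/N   <
      [0,1] "bone" : PP
      [1,2] "park" : (NP/N)\PP
    [2,3] "often" : N
  [3,6] S\NP   <
    [3,4] "this" : N
    [4,6] (S\NP)\N   >
      [4,5] "which" : ((S\NP)\N)/S
      [5,6] "city" : S

S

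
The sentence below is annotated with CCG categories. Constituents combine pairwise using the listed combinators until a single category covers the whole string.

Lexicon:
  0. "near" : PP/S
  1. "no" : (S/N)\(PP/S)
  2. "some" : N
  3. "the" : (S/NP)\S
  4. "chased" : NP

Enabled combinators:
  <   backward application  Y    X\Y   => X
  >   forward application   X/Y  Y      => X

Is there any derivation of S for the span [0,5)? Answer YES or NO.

YES

[0,5] S   >
  [0,4] S/NP   <
    [0,3] S   >
      [0,2] S/N   <
        [0,1] "near" : PP/S
        [1,2] "no" : (S/N)\(PP/S)
      [2,3] "some" : N
    [3,4] "the" : (S/NP)\S
  [4,5] "chased" : NP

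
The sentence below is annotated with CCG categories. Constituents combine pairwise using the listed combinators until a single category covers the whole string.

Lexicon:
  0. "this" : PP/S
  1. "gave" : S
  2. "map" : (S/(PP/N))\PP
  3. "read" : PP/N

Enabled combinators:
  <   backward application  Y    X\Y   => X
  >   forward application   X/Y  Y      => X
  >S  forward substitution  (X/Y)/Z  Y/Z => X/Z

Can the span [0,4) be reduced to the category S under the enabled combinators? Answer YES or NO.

YES

[0,4] S   >
  [0,3] S/(PP/N)   <
    [0,2] PP   >
      [0,1] "this" : PP/S
      [1,2] "gave" : S
    [2,3] "map" : (S/(PP/N))\PP
  [3,4] "read" : PP/N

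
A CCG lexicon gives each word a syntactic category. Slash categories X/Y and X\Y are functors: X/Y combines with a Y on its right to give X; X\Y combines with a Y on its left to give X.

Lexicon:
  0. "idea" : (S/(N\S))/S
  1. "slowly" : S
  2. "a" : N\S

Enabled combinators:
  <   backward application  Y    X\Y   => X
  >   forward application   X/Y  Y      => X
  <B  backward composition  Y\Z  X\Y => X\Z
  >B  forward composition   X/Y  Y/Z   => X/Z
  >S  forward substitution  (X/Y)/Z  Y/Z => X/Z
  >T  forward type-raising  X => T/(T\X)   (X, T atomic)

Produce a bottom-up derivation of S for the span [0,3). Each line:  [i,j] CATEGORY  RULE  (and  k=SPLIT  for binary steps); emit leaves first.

[0,3] S   >
  [0,2] S/(N\S)   >
    [0,1] "idea" : (S/(N\S))/S
    [1,2] "slowly" : S
  [2,3] "a" : N\S

[0,1] (S/(N\S))/S  lex  "idea"
[1,2] S  lex  "slowly"
[0,2] S/(N\S)  >  k=1
[2,3] N\S  lex  "a"
[0,3] S  >  k=2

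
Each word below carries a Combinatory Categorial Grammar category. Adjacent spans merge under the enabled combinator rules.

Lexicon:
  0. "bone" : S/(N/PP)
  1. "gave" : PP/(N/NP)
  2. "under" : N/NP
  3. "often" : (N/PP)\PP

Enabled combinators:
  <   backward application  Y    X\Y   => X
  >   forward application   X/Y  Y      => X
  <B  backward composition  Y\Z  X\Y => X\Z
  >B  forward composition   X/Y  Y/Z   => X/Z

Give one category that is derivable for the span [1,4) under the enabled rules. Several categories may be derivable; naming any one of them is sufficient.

[0,4] S   >
  [0,1] "bone" : S/(N/PP)
  [1,4] N/PP   <
    [1,3] PP   >
      [1,2] "gave" : PP/(N/NP)
      [2,3] "under" : N/NP
    [3,4] "often" : (N/PP)\PP

N/PP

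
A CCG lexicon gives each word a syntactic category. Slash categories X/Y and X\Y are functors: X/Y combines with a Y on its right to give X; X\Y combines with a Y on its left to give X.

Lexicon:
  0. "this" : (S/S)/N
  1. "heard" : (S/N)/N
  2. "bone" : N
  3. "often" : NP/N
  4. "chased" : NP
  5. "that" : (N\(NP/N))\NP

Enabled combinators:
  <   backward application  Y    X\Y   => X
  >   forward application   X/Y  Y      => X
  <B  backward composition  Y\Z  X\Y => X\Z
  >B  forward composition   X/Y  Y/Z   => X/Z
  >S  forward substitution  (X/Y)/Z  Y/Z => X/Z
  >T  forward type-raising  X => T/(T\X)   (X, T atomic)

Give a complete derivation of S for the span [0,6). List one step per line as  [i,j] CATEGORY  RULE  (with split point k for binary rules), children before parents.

[0,6] S   >
  [0,3] S/N   >S
    [0,1] "this" : (S/S)/N
    [1,3] S/N   >
      [1,2] "heard" : (S/N)/N
      [2,3] "bone" : N
  [3,6] N   <
    [3,4] "often" : NP/N
    [4,6] N\(NP/N)   <
      [4,5] "chased" : NP
      [5,6] "that" : (N\(NP/N))\NP

[0,1] (S/S)/N  lex  "this"
[1,2] (S/N)/N  lex  "heard"
[2,3] N  lex  "bone"
[1,3] S/N  >  k=2
[0,3] S/N  >S  k=1
[3,4] NP/N  lex  "often"
[4,5] NP  lex  "chased"
[5,6] (N\(NP/N))\NP  lex  "that"
[4,6] N\(NP/N)  <  k=5
[3,6] N  <  k=4
[0,6] S  >  k=3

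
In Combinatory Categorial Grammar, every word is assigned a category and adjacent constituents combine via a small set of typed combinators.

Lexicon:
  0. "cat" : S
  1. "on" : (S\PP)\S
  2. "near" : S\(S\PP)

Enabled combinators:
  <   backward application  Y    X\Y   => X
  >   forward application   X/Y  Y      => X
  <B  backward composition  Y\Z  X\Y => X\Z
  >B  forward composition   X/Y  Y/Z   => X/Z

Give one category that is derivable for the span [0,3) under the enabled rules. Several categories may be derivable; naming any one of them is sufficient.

[0,3] S   <
  [0,2] S\PP   <
    [0,1] "cat" : S
    [1,2] "on" : (S\PP)\S
  [2,3] "near" : S\(S\PP)

S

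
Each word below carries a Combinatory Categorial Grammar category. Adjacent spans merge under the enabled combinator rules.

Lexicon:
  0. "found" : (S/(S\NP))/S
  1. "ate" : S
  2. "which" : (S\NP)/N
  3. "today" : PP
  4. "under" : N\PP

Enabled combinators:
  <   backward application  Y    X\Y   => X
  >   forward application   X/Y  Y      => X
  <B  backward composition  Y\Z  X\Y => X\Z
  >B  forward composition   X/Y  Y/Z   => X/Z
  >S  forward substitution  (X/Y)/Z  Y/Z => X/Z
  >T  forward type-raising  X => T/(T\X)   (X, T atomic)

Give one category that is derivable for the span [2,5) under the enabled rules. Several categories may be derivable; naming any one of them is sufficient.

[0,5] S   >
  [0,2] S/(S\NP)   >
    [0,1] "found" : (S/(S\NP))/S
    [1,2] "ate" : S
  [2,5] S\NP   >
    [2,3] "which" : (S\NP)/N
    [3,5] N   >
      [3,4] N/(N\PP)   >T
        [3,4] "today" : PP
      [4,5] "under" : N\PP

S\NP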